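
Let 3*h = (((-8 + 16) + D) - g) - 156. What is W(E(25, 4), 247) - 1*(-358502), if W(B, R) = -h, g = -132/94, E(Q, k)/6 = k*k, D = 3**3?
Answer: 50554403/141 ≈ 3.5854e+5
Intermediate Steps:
D = 27
E(Q, k) = 6*k**2 (E(Q, k) = 6*(k*k) = 6*k**2)
g = -66/47 (g = -132*1/94 = -66/47 ≈ -1.4043)
h = -5621/141 (h = ((((-8 + 16) + 27) - 1*(-66/47)) - 156)/3 = (((8 + 27) + 66/47) - 156)/3 = ((35 + 66/47) - 156)/3 = (1711/47 - 156)/3 = (1/3)*(-5621/47) = -5621/141 ≈ -39.865)
W(B, R) = 5621/141 (W(B, R) = -1*(-5621/141) = 5621/141)
W(E(25, 4), 247) - 1*(-358502) = 5621/141 - 1*(-358502) = 5621/141 + 358502 = 50554403/141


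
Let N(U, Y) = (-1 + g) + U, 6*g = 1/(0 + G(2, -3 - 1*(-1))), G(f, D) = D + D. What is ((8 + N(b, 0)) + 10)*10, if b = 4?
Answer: 2515/12 ≈ 209.58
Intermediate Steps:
G(f, D) = 2*D
g = -1/24 (g = 1/(6*(0 + 2*(-3 - 1*(-1)))) = 1/(6*(0 + 2*(-3 + 1))) = 1/(6*(0 + 2*(-2))) = 1/(6*(0 - 4)) = (1/6)/(-4) = (1/6)*(-1/4) = -1/24 ≈ -0.041667)
N(U, Y) = -25/24 + U (N(U, Y) = (-1 - 1/24) + U = -25/24 + U)
((8 + N(b, 0)) + 10)*10 = ((8 + (-25/24 + 4)) + 10)*10 = ((8 + 71/24) + 10)*10 = (263/24 + 10)*10 = (503/24)*10 = 2515/12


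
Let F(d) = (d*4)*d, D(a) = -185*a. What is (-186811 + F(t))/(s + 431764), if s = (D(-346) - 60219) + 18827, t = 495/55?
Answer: -186487/454382 ≈ -0.41042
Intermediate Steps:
t = 9 (t = 495*(1/55) = 9)
s = 22618 (s = (-185*(-346) - 60219) + 18827 = (64010 - 60219) + 18827 = 3791 + 18827 = 22618)
F(d) = 4*d**2 (F(d) = (4*d)*d = 4*d**2)
(-186811 + F(t))/(s + 431764) = (-186811 + 4*9**2)/(22618 + 431764) = (-186811 + 4*81)/454382 = (-186811 + 324)*(1/454382) = -186487*1/454382 = -186487/454382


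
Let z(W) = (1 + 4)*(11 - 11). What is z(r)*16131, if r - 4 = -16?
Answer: 0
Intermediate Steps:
r = -12 (r = 4 - 16 = -12)
z(W) = 0 (z(W) = 5*0 = 0)
z(r)*16131 = 0*16131 = 0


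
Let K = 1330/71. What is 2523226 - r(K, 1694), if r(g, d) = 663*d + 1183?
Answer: 1398921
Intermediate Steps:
K = 1330/71 (K = 1330*(1/71) = 1330/71 ≈ 18.732)
r(g, d) = 1183 + 663*d
2523226 - r(K, 1694) = 2523226 - (1183 + 663*1694) = 2523226 - (1183 + 1123122) = 2523226 - 1*1124305 = 2523226 - 1124305 = 1398921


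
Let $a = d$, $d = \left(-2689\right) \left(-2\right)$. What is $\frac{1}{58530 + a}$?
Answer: $\frac{1}{63908} \approx 1.5647 \cdot 10^{-5}$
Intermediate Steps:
$d = 5378$
$a = 5378$
$\frac{1}{58530 + a} = \frac{1}{58530 + 5378} = \frac{1}{63908}$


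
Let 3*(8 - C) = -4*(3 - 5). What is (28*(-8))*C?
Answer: -3584/3 ≈ -1194.7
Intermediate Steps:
C = 16/3 (C = 8 - (-4)*(3 - 5)/3 = 8 - (-4)*(-2)/3 = 8 - ⅓*8 = 8 - 8/3 = 16/3 ≈ 5.3333)
(28*(-8))*C = (28*(-8))*(16/3) = -224*16/3 = -3584/3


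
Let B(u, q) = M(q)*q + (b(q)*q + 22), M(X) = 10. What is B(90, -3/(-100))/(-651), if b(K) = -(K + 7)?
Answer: -220891/6510000 ≈ -0.033931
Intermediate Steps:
b(K) = -7 - K (b(K) = -(7 + K) = -7 - K)
B(u, q) = 22 + 10*q + q*(-7 - q) (B(u, q) = 10*q + ((-7 - q)*q + 22) = 10*q + (q*(-7 - q) + 22) = 10*q + (22 + q*(-7 - q)) = 22 + 10*q + q*(-7 - q))
B(90, -3/(-100))/(-651) = (22 - (-3/(-100))**2 + 3*(-3/(-100)))/(-651) = (22 - (-3*(-1/100))**2 + 3*(-3*(-1/100)))*(-1/651) = (22 - (3/100)**2 + 3*(3/100))*(-1/651) = (22 - 1*9/10000 + 9/100)*(-1/651) = (22 - 9/10000 + 9/100)*(-1/651) = (220891/10000)*(-1/651) = -220891/6510000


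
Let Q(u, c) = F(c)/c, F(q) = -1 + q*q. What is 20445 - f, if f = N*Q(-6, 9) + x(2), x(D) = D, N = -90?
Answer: 21243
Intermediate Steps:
F(q) = -1 + q²
Q(u, c) = (-1 + c²)/c
f = -798 (f = -90*(9 - 1/9) + 2 = -90*(9 - 1*⅑) + 2 = -90*(9 - ⅑) + 2 = -90*80/9 + 2 = -800 + 2 = -798)
20445 - f = 20445 - 1*(-798) = 20445 + 798 = 21243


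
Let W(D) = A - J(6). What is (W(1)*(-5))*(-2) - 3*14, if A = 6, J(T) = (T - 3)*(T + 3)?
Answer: -252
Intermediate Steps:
J(T) = (-3 + T)*(3 + T)
W(D) = -21 (W(D) = 6 - (-9 + 6²) = 6 - (-9 + 36) = 6 - 1*27 = 6 - 27 = -21)
(W(1)*(-5))*(-2) - 3*14 = -21*(-5)*(-2) - 3*14 = 105*(-2) - 42 = -210 - 42 = -252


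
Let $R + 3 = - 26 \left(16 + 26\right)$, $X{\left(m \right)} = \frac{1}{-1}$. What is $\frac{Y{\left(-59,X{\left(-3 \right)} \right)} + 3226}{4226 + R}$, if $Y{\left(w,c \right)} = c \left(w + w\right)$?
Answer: $\frac{3344}{3131} \approx 1.068$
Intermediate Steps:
$X{\left(m \right)} = -1$
$Y{\left(w,c \right)} = 2 c w$ ($Y{\left(w,c \right)} = c 2 w = 2 c w$)
$R = -1095$ ($R = -3 - 26 \left(16 + 26\right) = -3 - 1092 = -1095$)
$\frac{Y{\left(-59,X{\left(-3 \right)} \right)} + 3226}{4226 + R} = \frac{2 \left(-1\right) \left(-59\right) + 3226}{4226 - 1095} = \frac{118 + 3226}{3131} = 3344 \cdot \frac{1}{3131} = \frac{3344}{3131}$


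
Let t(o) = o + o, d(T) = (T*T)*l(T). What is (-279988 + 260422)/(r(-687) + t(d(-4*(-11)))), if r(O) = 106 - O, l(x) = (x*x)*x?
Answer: -19566/329833241 ≈ -5.9321e-5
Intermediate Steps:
l(x) = x³ (l(x) = x²*x = x³)
d(T) = T⁵ (d(T) = (T*T)*T³ = T²*T³ = T⁵)
t(o) = 2*o
(-279988 + 260422)/(r(-687) + t(d(-4*(-11)))) = (-279988 + 260422)/((106 - 1*(-687)) + 2*(-4*(-11))⁵) = -19566/((106 + 687) + 2*44⁵) = -19566/(793 + 2*164916224) = -19566/(793 + 329832448) = -19566/329833241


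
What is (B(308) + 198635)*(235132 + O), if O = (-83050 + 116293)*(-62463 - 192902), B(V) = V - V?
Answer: -1686185413836505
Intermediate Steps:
B(V) = 0
O = -8489098695 (O = 33243*(-255365) = -8489098695)
(B(308) + 198635)*(235132 + O) = (0 + 198635)*(235132 - 8489098695) = 198635*(-8488863563) = -1686185413836505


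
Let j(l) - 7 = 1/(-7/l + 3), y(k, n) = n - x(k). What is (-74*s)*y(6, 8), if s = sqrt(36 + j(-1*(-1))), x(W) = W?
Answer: -222*sqrt(19) ≈ -967.68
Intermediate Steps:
y(k, n) = n - k
j(l) = 7 + 1/(3 - 7/l) (j(l) = 7 + 1/(-7/l + 3) = 7 + 1/(3 - 7/l))
s = 3*sqrt(19)/2 (s = sqrt(36 + (-49 + 22*(-1*(-1)))/(-7 + 3*(-1*(-1)))) = sqrt(36 + (-49 + 22*1)/(-7 + 3*1)) = sqrt(36 + (-49 + 22)/(-7 + 3)) = sqrt(36 - 27/(-4)) = sqrt(36 - 1/4*(-27)) = sqrt(36 + 27/4) = sqrt(171/4) = 3*sqrt(19)/2 ≈ 6.5383)
(-74*s)*y(6, 8) = (-111*sqrt(19))*(8 - 1*6) = (-111*sqrt(19))*(8 - 6) = -111*sqrt(19)*2 = -222*sqrt(19)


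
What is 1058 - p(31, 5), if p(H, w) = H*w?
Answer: 903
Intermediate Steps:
1058 - p(31, 5) = 1058 - 31*5 = 1058 - 1*155 = 1058 - 155 = 903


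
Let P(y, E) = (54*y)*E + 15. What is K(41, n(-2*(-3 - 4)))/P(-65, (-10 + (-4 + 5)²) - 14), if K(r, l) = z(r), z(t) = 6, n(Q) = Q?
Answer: 2/26915 ≈ 7.4308e-5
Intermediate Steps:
P(y, E) = 15 + 54*E*y (P(y, E) = 54*E*y + 15 = 15 + 54*E*y)
K(r, l) = 6
K(41, n(-2*(-3 - 4)))/P(-65, (-10 + (-4 + 5)²) - 14) = 6/(15 + 54*((-10 + (-4 + 5)²) - 14)*(-65)) = 6/(15 + 54*((-10 + 1²) - 14)*(-65)) = 6/(15 + 54*((-10 + 1) - 14)*(-65)) = 6/(15 + 54*(-9 - 14)*(-65)) = 6/(15 + 54*(-23)*(-65)) = 6/(15 + 80730) = 6/80745 = 6*(1/80745) = 2/26915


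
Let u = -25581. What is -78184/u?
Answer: 78184/25581 ≈ 3.0563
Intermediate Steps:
-78184/u = -78184/(-25581) = -78184*(-1/25581) = 78184/25581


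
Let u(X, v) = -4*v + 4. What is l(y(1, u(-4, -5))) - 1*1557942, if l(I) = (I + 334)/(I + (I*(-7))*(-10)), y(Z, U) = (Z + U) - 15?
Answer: -553069238/355 ≈ -1.5579e+6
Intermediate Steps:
u(X, v) = 4 - 4*v
y(Z, U) = -15 + U + Z (y(Z, U) = (U + Z) - 15 = -15 + U + Z)
l(I) = (334 + I)/(71*I) (l(I) = (334 + I)/(I - 7*I*(-10)) = (334 + I)/(I + 70*I) = (334 + I)/((71*I)) = (334 + I)*(1/(71*I)) = (334 + I)/(71*I))
l(y(1, u(-4, -5))) - 1*1557942 = (334 + (-15 + (4 - 4*(-5)) + 1))/(71*(-15 + (4 - 4*(-5)) + 1)) - 1*1557942 = (334 + (-15 + (4 + 20) + 1))/(71*(-15 + (4 + 20) + 1)) - 1557942 = (334 + (-15 + 24 + 1))/(71*(-15 + 24 + 1)) - 1557942 = (1/71)*(334 + 10)/10 - 1557942 = (1/71)*(⅒)*344 - 1557942 = 172/355 - 1557942 = -553069238/355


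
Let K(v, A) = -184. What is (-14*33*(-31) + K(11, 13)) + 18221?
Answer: 32359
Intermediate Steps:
(-14*33*(-31) + K(11, 13)) + 18221 = (-14*33*(-31) - 184) + 18221 = (-462*(-31) - 184) + 18221 = (14322 - 184) + 18221 = 14138 + 18221 = 32359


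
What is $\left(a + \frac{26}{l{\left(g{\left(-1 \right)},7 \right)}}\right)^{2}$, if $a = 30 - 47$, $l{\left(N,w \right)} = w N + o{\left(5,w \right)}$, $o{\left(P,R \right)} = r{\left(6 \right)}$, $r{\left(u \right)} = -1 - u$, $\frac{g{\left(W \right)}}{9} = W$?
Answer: $\frac{369664}{1225} \approx 301.77$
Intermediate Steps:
$g{\left(W \right)} = 9 W$
$o{\left(P,R \right)} = -7$ ($o{\left(P,R \right)} = -1 - 6 = -7$)
$l{\left(N,w \right)} = -7 + N w$ ($l{\left(N,w \right)} = w N - 7 = N w - 7 = -7 + N w$)
$a = -17$ ($a = 30 - 47 = -17$)
$\left(a + \frac{26}{l{\left(g{\left(-1 \right)},7 \right)}}\right)^{2} = \left(-17 + \frac{26}{-7 + 9 \left(-1\right) 7}\right)^{2} = \left(-17 + \frac{26}{-7 - 63}\right)^{2} = \left(-17 + \frac{26}{-70}\right)^{2} = \left(-17 + 26 \left(- \frac{1}{70}\right)\right)^{2} = \left(-17 - \frac{13}{35}\right)^{2} = \left(- \frac{608}{35}\right)^{2} = \frac{369664}{1225}$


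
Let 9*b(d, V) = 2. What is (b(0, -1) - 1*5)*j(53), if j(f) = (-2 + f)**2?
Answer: -12427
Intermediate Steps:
b(d, V) = 2/9 (b(d, V) = (1/9)*2 = 2/9)
(b(0, -1) - 1*5)*j(53) = (2/9 - 1*5)*(-2 + 53)**2 = (2/9 - 5)*51**2 = -43/9*2601 = -12427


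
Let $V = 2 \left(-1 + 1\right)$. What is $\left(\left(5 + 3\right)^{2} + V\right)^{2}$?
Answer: $4096$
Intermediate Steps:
$V = 0$ ($V = 2 \cdot 0 = 0$)
$\left(\left(5 + 3\right)^{2} + V\right)^{2} = \left(\left(5 + 3\right)^{2} + 0\right)^{2} = \left(8^{2} + 0\right)^{2} = \left(64 + 0\right)^{2} = 64^{2} = 4096$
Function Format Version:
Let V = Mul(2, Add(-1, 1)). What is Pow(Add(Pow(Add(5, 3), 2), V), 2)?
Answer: 4096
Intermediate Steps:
V = 0 (V = Mul(2, 0) = 0)
Pow(Add(Pow(Add(5, 3), 2), V), 2) = Pow(Add(Pow(Add(5, 3), 2), 0), 2) = Pow(Add(Pow(8, 2), 0), 2) = Pow(Add(64, 0), 2) = Pow(64, 2) = 4096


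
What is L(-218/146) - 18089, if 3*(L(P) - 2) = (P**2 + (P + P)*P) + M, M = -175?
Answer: -290053801/15987 ≈ -18143.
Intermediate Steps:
L(P) = -169/3 + P**2 (L(P) = 2 + ((P**2 + (P + P)*P) - 175)/3 = 2 + ((P**2 + (2*P)*P) - 175)/3 = 2 + ((P**2 + 2*P**2) - 175)/3 = 2 + (3*P**2 - 175)/3 = 2 + (-175 + 3*P**2)/3 = 2 + (-175/3 + P**2) = -169/3 + P**2)
L(-218/146) - 18089 = (-169/3 + (-218/146)**2) - 18089 = (-169/3 + (-218*1/146)**2) - 18089 = (-169/3 + (-109/73)**2) - 18089 = (-169/3 + 11881/5329) - 18089 = -864958/15987 - 18089 = -290053801/15987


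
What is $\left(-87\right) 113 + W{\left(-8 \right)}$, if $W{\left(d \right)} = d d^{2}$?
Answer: $-10343$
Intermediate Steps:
$W{\left(d \right)} = d^{3}$
$\left(-87\right) 113 + W{\left(-8 \right)} = \left(-87\right) 113 + \left(-8\right)^{3} = -9831 - 512 = -10343$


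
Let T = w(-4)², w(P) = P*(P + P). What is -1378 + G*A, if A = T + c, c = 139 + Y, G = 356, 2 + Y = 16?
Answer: 417634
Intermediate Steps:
Y = 14 (Y = -2 + 16 = 14)
c = 153 (c = 139 + 14 = 153)
w(P) = 2*P² (w(P) = P*(2*P) = 2*P²)
T = 1024 (T = (2*(-4)²)² = (2*16)² = 32² = 1024)
A = 1177 (A = 1024 + 153 = 1177)
-1378 + G*A = -1378 + 356*1177 = -1378 + 419012 = 417634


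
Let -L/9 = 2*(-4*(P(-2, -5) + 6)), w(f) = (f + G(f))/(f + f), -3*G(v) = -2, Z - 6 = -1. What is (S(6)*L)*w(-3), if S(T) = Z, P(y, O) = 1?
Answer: 980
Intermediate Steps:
Z = 5 (Z = 6 - 1 = 5)
G(v) = ⅔ (G(v) = -⅓*(-2) = ⅔)
S(T) = 5
w(f) = (⅔ + f)/(2*f) (w(f) = (f + ⅔)/(f + f) = (⅔ + f)/((2*f)) = (⅔ + f)*(1/(2*f)) = (⅔ + f)/(2*f))
L = 504 (L = -18*(-4*(1 + 6)) = -18*(-4*7) = -18*(-28) = -9*(-56) = 504)
(S(6)*L)*w(-3) = (5*504)*((⅙)*(2 + 3*(-3))/(-3)) = 2520*((⅙)*(-⅓)*(2 - 9)) = 2520*((⅙)*(-⅓)*(-7)) = 2520*(7/18) = 980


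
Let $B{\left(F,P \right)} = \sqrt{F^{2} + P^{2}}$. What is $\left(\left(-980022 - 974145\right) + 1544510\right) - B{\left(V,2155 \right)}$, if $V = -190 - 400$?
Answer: $-409657 - 5 \sqrt{199685} \approx -4.1189 \cdot 10^{5}$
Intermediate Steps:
$V = -590$ ($V = -190 - 400 = -590$)
$\left(\left(-980022 - 974145\right) + 1544510\right) - B{\left(V,2155 \right)} = \left(\left(-980022 - 974145\right) + 1544510\right) - \sqrt{\left(-590\right)^{2} + 2155^{2}} = \left(-1954167 + 1544510\right) - \sqrt{348100 + 4644025} = -409657 - \sqrt{4992125} = -409657 - 5 \sqrt{199685}$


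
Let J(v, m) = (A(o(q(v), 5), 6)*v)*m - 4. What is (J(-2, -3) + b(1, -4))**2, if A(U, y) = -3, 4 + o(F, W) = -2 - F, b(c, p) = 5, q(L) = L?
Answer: 289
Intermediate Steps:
o(F, W) = -6 - F (o(F, W) = -4 + (-2 - F) = -6 - F)
J(v, m) = -4 - 3*m*v (J(v, m) = (-3*v)*m - 4 = -3*m*v - 4 = -4 - 3*m*v)
(J(-2, -3) + b(1, -4))**2 = ((-4 - 3*(-3)*(-2)) + 5)**2 = ((-4 - 18) + 5)**2 = (-22 + 5)**2 = (-17)**2 = 289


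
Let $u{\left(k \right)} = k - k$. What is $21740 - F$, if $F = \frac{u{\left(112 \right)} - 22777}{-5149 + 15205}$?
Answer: $\frac{218640217}{10056} \approx 21742.0$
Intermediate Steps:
$u{\left(k \right)} = 0$
$F = - \frac{22777}{10056}$ ($F = \frac{0 - 22777}{-5149 + 15205} = - \frac{22777}{10056} \approx -2.265$)
$21740 - F = 21740 - - \frac{22777}{10056} = 21740 + \frac{22777}{10056} = \frac{218640217}{10056}$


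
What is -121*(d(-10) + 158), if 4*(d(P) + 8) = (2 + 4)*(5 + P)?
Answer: -34485/2 ≈ -17243.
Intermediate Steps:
d(P) = -½ + 3*P/2 (d(P) = -8 + ((2 + 4)*(5 + P))/4 = -8 + (6*(5 + P))/4 = -8 + (30 + 6*P)/4 = -8 + (15/2 + 3*P/2) = -½ + 3*P/2)
-121*(d(-10) + 158) = -121*((-½ + (3/2)*(-10)) + 158) = -121*((-½ - 15) + 158) = -121*(-31/2 + 158) = -121*285/2 = -34485/2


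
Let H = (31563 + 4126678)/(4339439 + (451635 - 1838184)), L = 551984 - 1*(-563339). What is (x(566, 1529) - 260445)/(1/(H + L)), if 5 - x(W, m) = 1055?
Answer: -172243110826193589/590578 ≈ -2.9165e+11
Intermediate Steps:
x(W, m) = -1050 (x(W, m) = 5 - 1*1055 = 5 - 1055 = -1050)
L = 1115323 (L = 551984 + 563339 = 1115323)
H = 4158241/2952890 (H = 4158241/(4339439 - 1386549) = 4158241/2952890 ≈ 1.4082)
(x(566, 1529) - 260445)/(1/(H + L)) = (-1050 - 260445)/(1/(4158241/2952890 + 1115323)) = -261495/(1/(3293430291711/2952890)) = -261495/2952890/3293430291711 = -261495*3293430291711/2952890 = -172243110826193589/590578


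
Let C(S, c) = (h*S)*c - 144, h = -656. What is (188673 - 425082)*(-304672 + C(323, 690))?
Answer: 34635700078224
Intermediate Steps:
C(S, c) = -144 - 656*S*c (C(S, c) = (-656*S)*c - 144 = -656*S*c - 144 = -144 - 656*S*c)
(188673 - 425082)*(-304672 + C(323, 690)) = (188673 - 425082)*(-304672 + (-144 - 656*323*690)) = -236409*(-304672 + (-144 - 146202720)) = -236409*(-304672 - 146202864) = -236409*(-146507536) = 34635700078224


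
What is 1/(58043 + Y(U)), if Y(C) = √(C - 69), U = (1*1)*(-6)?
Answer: 58043/3368989924 - 5*I*√3/3368989924 ≈ 1.7229e-5 - 2.5706e-9*I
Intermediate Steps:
U = -6 (U = 1*(-6) = -6)
Y(C) = √(-69 + C)
1/(58043 + Y(U)) = 1/(58043 + √(-69 - 6)) = 1/(58043 + √(-75)) = 1/(58043 + 5*I*√3)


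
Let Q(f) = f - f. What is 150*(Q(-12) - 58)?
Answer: -8700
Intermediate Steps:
Q(f) = 0
150*(Q(-12) - 58) = 150*(0 - 58) = 150*(-58) = -8700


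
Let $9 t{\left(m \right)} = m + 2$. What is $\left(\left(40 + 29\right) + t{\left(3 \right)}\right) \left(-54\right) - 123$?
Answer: $-3879$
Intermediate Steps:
$t{\left(m \right)} = \frac{2}{9} + \frac{m}{9}$ ($t{\left(m \right)} = \frac{m + 2}{9} = \frac{2 + m}{9} = \frac{2}{9} + \frac{m}{9}$)
$\left(\left(40 + 29\right) + t{\left(3 \right)}\right) \left(-54\right) - 123 = \left(\left(40 + 29\right) + \left(\frac{2}{9} + \frac{1}{9} \cdot 3\right)\right) \left(-54\right) - 123 = \left(69 + \left(\frac{2}{9} + \frac{1}{3}\right)\right) \left(-54\right) - 123 = \left(69 + \frac{5}{9}\right) \left(-54\right) - 123 = \frac{626}{9} \left(-54\right) - 123 = -3756 - 123 = -3879$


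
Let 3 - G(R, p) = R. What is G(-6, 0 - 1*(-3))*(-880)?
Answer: -7920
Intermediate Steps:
G(R, p) = 3 - R
G(-6, 0 - 1*(-3))*(-880) = (3 - 1*(-6))*(-880) = (3 + 6)*(-880) = 9*(-880) = -7920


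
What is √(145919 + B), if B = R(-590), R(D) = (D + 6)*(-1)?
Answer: √146503 ≈ 382.76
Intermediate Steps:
R(D) = -6 - D (R(D) = (6 + D)*(-1) = -6 - D)
B = 584 (B = -6 - 1*(-590) = -6 + 590 = 584)
√(145919 + B) = √(145919 + 584) = √146503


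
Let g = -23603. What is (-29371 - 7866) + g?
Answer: -60840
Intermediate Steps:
(-29371 - 7866) + g = (-29371 - 7866) - 23603 = -37237 - 23603 = -60840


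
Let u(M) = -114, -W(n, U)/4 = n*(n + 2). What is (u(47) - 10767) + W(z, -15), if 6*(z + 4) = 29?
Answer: -98014/9 ≈ -10890.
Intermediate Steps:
z = ⅚ (z = -4 + (⅙)*29 = -4 + 29/6 = ⅚ ≈ 0.83333)
W(n, U) = -4*n*(2 + n) (W(n, U) = -4*n*(n + 2) = -4*n*(2 + n))
(u(47) - 10767) + W(z, -15) = (-114 - 10767) - 4*⅚*(2 + ⅚) = -10881 - 4*⅚*17/6 = -10881 - 85/9 = -98014/9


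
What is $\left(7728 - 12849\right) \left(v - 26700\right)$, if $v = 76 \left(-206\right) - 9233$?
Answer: $264187269$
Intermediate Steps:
$v = -24889$ ($v = -15656 - 9233 = -24889$)
$\left(7728 - 12849\right) \left(v - 26700\right) = \left(7728 - 12849\right) \left(-24889 - 26700\right) = \left(-5121\right) \left(-51589\right) = 264187269$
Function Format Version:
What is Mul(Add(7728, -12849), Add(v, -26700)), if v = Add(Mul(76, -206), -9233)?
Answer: 264187269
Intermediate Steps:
v = -24889 (v = Add(-15656, -9233) = -24889)
Mul(Add(7728, -12849), Add(v, -26700)) = Mul(Add(7728, -12849), Add(-24889, -26700)) = Mul(-5121, -51589) = 264187269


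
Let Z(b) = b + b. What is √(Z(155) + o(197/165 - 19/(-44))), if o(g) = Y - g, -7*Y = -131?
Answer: √1745377095/2310 ≈ 18.086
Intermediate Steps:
Y = 131/7 (Y = -⅐*(-131) = 131/7 ≈ 18.714)
Z(b) = 2*b
o(g) = 131/7 - g
√(Z(155) + o(197/165 - 19/(-44))) = √(2*155 + (131/7 - (197/165 - 19/(-44)))) = √(310 + (131/7 - (197*(1/165) - 19*(-1/44)))) = √(310 + (131/7 - (197/165 + 19/44))) = √(310 + (131/7 - 1*1073/660)) = √(310 + (131/7 - 1073/660)) = √(310 + 78949/4620) = √(1511149/4620) = √1745377095/2310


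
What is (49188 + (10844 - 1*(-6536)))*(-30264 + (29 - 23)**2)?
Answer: -2012217504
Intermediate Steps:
(49188 + (10844 - 1*(-6536)))*(-30264 + (29 - 23)**2) = (49188 + (10844 + 6536))*(-30264 + 6**2) = (49188 + 17380)*(-30264 + 36) = 66568*(-30228) = -2012217504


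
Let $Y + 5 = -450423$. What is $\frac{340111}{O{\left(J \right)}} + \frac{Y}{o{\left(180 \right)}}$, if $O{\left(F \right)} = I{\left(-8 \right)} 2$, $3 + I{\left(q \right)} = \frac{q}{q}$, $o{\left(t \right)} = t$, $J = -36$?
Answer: $- \frac{15755423}{180} \approx -87530.0$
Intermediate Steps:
$I{\left(q \right)} = -2$ ($I{\left(q \right)} = -3 + \frac{q}{q} = -3 + 1 = -2$)
$Y = -450428$ ($Y = -5 - 450423 = -450428$)
$O{\left(F \right)} = -4$ ($O{\left(F \right)} = \left(-2\right) 2 = -4$)
$\frac{340111}{O{\left(J \right)}} + \frac{Y}{o{\left(180 \right)}} = \frac{340111}{-4} - \frac{450428}{180} = 340111 \left(- \frac{1}{4}\right) - \frac{112607}{45} = - \frac{340111}{4} - \frac{112607}{45} = - \frac{15755423}{180}$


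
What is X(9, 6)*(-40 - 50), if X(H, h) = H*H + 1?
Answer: -7380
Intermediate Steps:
X(H, h) = 1 + H² (X(H, h) = H² + 1 = 1 + H²)
X(9, 6)*(-40 - 50) = (1 + 9²)*(-40 - 50) = (1 + 81)*(-90) = 82*(-90) = -7380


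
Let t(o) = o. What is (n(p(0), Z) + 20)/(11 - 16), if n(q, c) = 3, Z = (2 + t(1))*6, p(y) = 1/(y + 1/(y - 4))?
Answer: -23/5 ≈ -4.6000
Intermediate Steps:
p(y) = 1/(y + 1/(-4 + y))
Z = 18 (Z = (2 + 1)*6 = 3*6 = 18)
(n(p(0), Z) + 20)/(11 - 16) = (3 + 20)/(11 - 16) = 23/(-5) = -1/5*23 = -23/5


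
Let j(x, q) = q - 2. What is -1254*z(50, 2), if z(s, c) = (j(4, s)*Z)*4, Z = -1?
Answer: 240768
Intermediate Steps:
j(x, q) = -2 + q
z(s, c) = 8 - 4*s (z(s, c) = ((-2 + s)*(-1))*4 = (2 - s)*4 = 8 - 4*s)
-1254*z(50, 2) = -1254*(8 - 4*50) = -1254*(8 - 200) = -1254*(-192) = 240768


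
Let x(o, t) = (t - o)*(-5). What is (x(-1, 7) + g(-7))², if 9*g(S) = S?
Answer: 134689/81 ≈ 1662.8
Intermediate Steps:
g(S) = S/9
x(o, t) = -5*t + 5*o
(x(-1, 7) + g(-7))² = ((-5*7 + 5*(-1)) + (⅑)*(-7))² = ((-35 - 5) - 7/9)² = (-40 - 7/9)² = (-367/9)² = 134689/81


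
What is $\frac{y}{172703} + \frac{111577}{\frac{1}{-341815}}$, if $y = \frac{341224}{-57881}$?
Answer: $- \frac{22426049861896023217}{588013079} \approx -3.8139 \cdot 10^{10}$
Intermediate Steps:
$y = - \frac{341224}{57881}$ ($y = 341224 \left(- \frac{1}{57881}\right) = - \frac{341224}{57881} \approx -5.8953$)
$\frac{y}{172703} + \frac{111577}{\frac{1}{-341815}} = - \frac{341224}{57881 \cdot 172703} + \frac{111577}{\frac{1}{-341815}} = \left(- \frac{341224}{57881}\right) \frac{1}{172703} + \frac{111577}{- \frac{1}{341815}} = - \frac{20072}{588013079} + 111577 \left(-341815\right) = - \frac{20072}{588013079} - 38138692255 = - \frac{22426049861896023217}{588013079}$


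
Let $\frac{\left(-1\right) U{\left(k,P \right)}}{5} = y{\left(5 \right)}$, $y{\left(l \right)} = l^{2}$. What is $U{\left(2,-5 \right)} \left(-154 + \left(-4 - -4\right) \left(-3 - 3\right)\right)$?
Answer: $19250$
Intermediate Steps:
$U{\left(k,P \right)} = -125$ ($U{\left(k,P \right)} = - 5 \cdot 5^{2} = \left(-5\right) 25 = -125$)
$U{\left(2,-5 \right)} \left(-154 + \left(-4 - -4\right) \left(-3 - 3\right)\right) = - 125 \left(-154 + \left(-4 - -4\right) \left(-3 - 3\right)\right) = - 125 \left(-154 + \left(-4 + 4\right) \left(-6\right)\right) = - 125 \left(-154 + 0 \left(-6\right)\right) = - 125 \left(-154 + 0\right) = \left(-125\right) \left(-154\right) = 19250$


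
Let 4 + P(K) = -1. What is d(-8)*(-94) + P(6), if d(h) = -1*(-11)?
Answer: -1039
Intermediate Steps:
d(h) = 11
P(K) = -5 (P(K) = -4 - 1 = -5)
d(-8)*(-94) + P(6) = 11*(-94) - 5 = -1034 - 5 = -1039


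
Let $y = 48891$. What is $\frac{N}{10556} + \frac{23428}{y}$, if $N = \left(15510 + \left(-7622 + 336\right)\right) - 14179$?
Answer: $- \frac{43839937}{516093396} \approx -0.084946$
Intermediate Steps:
$N = -5955$ ($N = \left(15510 - 7286\right) - 14179 = 8224 - 14179 = -5955$)
$\frac{N}{10556} + \frac{23428}{y} = - \frac{5955}{10556} + \frac{23428}{48891} = - \frac{43839937}{516093396}$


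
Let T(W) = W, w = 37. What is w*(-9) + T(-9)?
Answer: -342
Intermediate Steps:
w*(-9) + T(-9) = 37*(-9) - 9 = -333 - 9 = -342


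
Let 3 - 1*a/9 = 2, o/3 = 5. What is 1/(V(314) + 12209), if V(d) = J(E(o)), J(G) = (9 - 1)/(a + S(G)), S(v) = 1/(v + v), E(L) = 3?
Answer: 55/671543 ≈ 8.1901e-5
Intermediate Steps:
o = 15 (o = 3*5 = 15)
a = 9 (a = 27 - 9*2 = 27 - 18 = 9)
S(v) = 1/(2*v)
J(G) = 8/(9 + 1/(2*G)) (J(G) = (9 - 1)/(9 + 1/(2*G)) = 8/(9 + 1/(2*G)))
V(d) = 48/55 (V(d) = 16*3/(1 + 18*3) = 16*3/(1 + 54) = 16*3/55 = 16*3*(1/55) = 48/55)
1/(V(314) + 12209) = 1/(48/55 + 12209) = 1/(671543/55) = 55/671543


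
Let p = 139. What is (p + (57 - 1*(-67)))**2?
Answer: 69169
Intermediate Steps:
(p + (57 - 1*(-67)))**2 = (139 + (57 - 1*(-67)))**2 = (139 + (57 + 67))**2 = (139 + 124)**2 = 263**2 = 69169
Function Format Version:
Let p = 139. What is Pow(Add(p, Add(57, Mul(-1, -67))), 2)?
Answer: 69169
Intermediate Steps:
Pow(Add(p, Add(57, Mul(-1, -67))), 2) = Pow(Add(139, Add(57, Mul(-1, -67))), 2) = Pow(Add(139, Add(57, 67)), 2) = Pow(Add(139, 124), 2) = Pow(263, 2) = 69169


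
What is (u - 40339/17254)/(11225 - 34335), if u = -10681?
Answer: 184330313/398739940 ≈ 0.46228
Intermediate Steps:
(u - 40339/17254)/(11225 - 34335) = (-10681 - 40339/17254)/(11225 - 34335) = (-10681 - 40339*1/17254)/(-23110) = (-10681 - 40339/17254)*(-1/23110) = -184330313/17254*(-1/23110) = 184330313/398739940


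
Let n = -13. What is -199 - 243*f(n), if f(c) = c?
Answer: 2960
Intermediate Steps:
-199 - 243*f(n) = -199 - 243*(-13) = -199 + 3159 = 2960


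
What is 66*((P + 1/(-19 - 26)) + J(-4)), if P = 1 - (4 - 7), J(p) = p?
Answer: -22/15 ≈ -1.4667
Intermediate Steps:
P = 4 (P = 1 - 1*(-3) = 1 + 3 = 4)
66*((P + 1/(-19 - 26)) + J(-4)) = 66*((4 + 1/(-19 - 26)) - 4) = 66*((4 + 1/(-45)) - 4) = 66*((4 - 1/45) - 4) = 66*(179/45 - 4) = 66*(-1/45) = -22/15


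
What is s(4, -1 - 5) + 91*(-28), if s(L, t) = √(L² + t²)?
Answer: -2548 + 2*√13 ≈ -2540.8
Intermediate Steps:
s(4, -1 - 5) + 91*(-28) = √(4² + (-1 - 5)²) + 91*(-28) = √(16 + (-6)²) - 2548 = √(16 + 36) - 2548 = √52 - 2548 = 2*√13 - 2548 = -2548 + 2*√13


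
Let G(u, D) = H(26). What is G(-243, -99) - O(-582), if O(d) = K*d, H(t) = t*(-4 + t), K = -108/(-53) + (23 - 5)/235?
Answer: 22450648/12455 ≈ 1802.5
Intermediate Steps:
K = 26334/12455 (K = -108*(-1/53) + 18*(1/235) = 108/53 + 18/235 = 26334/12455 ≈ 2.1143)
G(u, D) = 572 (G(u, D) = 26*(-4 + 26) = 26*22 = 572)
O(d) = 26334*d/12455
G(-243, -99) - O(-582) = 572 - 26334*(-582)/12455 = 572 - 1*(-15326388/12455) = 572 + 15326388/12455 = 22450648/12455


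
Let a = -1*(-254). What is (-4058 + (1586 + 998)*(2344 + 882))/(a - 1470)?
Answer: -4165963/608 ≈ -6851.9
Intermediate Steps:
a = 254
(-4058 + (1586 + 998)*(2344 + 882))/(a - 1470) = (-4058 + (1586 + 998)*(2344 + 882))/(254 - 1470) = (-4058 + 2584*3226)/(-1216) = (-4058 + 8335984)*(-1/1216) = 8331926*(-1/1216) = -4165963/608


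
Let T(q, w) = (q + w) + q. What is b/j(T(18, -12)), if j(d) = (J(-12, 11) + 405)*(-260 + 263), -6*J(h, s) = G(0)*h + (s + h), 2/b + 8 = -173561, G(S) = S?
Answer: -4/421946239 ≈ -9.4799e-9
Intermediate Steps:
T(q, w) = w + 2*q
b = -2/173569 (b = 2/(-8 - 173561) = 2/(-173569) = 2*(-1/173569) = -2/173569 ≈ -1.1523e-5)
J(h, s) = -h/6 - s/6 (J(h, s) = -(0*h + (s + h))/6 = -(0 + (h + s))/6 = -(h + s)/6 = -h/6 - s/6)
j(d) = 2431/2 (j(d) = ((-⅙*(-12) - ⅙*11) + 405)*(-260 + 263) = ((2 - 11/6) + 405)*3 = (⅙ + 405)*3 = (2431/6)*3 = 2431/2)
b/j(T(18, -12)) = -2/(173569*2431/2) = -2/173569*2/2431 = -4/421946239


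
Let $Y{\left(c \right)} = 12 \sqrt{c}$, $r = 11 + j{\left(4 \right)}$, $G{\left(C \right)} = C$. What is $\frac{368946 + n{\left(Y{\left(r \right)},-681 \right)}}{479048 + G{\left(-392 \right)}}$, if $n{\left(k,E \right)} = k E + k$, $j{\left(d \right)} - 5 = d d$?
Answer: $\frac{20497}{26592} - \frac{170 \sqrt{2}}{2493} \approx 0.67436$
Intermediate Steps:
$j{\left(d \right)} = 5 + d^{2}$ ($j{\left(d \right)} = 5 + d d = 5 + d^{2}$)
$r = 32$ ($r = 11 + \left(5 + 4^{2}\right) = 11 + \left(5 + 16\right) = 11 + 21 = 32$)
$n{\left(k,E \right)} = k + E k$ ($n{\left(k,E \right)} = E k + k = k + E k$)
$\frac{368946 + n{\left(Y{\left(r \right)},-681 \right)}}{479048 + G{\left(-392 \right)}} = \frac{368946 + 12 \sqrt{32} \left(1 - 681\right)}{479048 - 392} = \frac{368946 + 12 \cdot 4 \sqrt{2} \left(-680\right)}{478656} = \left(368946 + 48 \sqrt{2} \left(-680\right)\right) \frac{1}{478656} = \left(368946 - 32640 \sqrt{2}\right) \frac{1}{478656} = \frac{20497}{26592} - \frac{170 \sqrt{2}}{2493}$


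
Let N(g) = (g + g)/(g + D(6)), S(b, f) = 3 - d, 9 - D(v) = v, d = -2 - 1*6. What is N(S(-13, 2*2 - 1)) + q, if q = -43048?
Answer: -301325/7 ≈ -43046.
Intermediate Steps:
d = -8 (d = -2 - 6 = -8)
D(v) = 9 - v
S(b, f) = 11 (S(b, f) = 3 - 1*(-8) = 3 + 8 = 11)
N(g) = 2*g/(3 + g) (N(g) = (g + g)/(g + (9 - 1*6)) = (2*g)/(g + (9 - 6)) = (2*g)/(g + 3) = (2*g)/(3 + g) = 2*g/(3 + g))
N(S(-13, 2*2 - 1)) + q = 2*11/(3 + 11) - 43048 = 2*11/14 - 43048 = 2*11*(1/14) - 43048 = 11/7 - 43048 = -301325/7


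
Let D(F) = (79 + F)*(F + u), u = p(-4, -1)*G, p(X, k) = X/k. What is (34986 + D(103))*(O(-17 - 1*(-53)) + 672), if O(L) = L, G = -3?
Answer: 36495984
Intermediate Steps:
u = -12 (u = -4/(-1)*(-3) = -4*(-1)*(-3) = 4*(-3) = -12)
D(F) = (-12 + F)*(79 + F) (D(F) = (79 + F)*(F - 12) = (79 + F)*(-12 + F) = (-12 + F)*(79 + F))
(34986 + D(103))*(O(-17 - 1*(-53)) + 672) = (34986 + (-948 + 103² + 67*103))*((-17 - 1*(-53)) + 672) = (34986 + (-948 + 10609 + 6901))*((-17 + 53) + 672) = (34986 + 16562)*(36 + 672) = 51548*708 = 36495984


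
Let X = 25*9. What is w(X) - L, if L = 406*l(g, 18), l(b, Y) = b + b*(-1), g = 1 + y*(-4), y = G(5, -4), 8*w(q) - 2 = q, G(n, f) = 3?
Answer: 227/8 ≈ 28.375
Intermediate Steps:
X = 225
w(q) = 1/4 + q/8
y = 3
g = -11 (g = 1 + 3*(-4) = 1 - 12 = -11)
l(b, Y) = 0 (l(b, Y) = b - b = 0)
L = 0 (L = 406*0 = 0)
w(X) - L = (1/4 + (1/8)*225) - 1*0 = (1/4 + 225/8) + 0 = 227/8 + 0 = 227/8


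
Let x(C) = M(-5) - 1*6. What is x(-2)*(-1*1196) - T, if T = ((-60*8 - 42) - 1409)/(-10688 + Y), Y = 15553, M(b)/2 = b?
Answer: 93098571/4865 ≈ 19136.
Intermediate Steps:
M(b) = 2*b
T = -1931/4865 (T = ((-60*8 - 42) - 1409)/(-10688 + 15553) = ((-480 - 42) - 1409)/4865 = (-522 - 1409)*(1/4865) = -1931*1/4865 = -1931/4865 ≈ -0.39692)
x(C) = -16 (x(C) = 2*(-5) - 1*6 = -10 - 6 = -16)
x(-2)*(-1*1196) - T = -(-16)*1196 - 1*(-1931/4865) = -16*(-1196) + 1931/4865 = 19136 + 1931/4865 = 93098571/4865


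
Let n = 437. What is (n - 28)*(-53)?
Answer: -21677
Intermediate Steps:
(n - 28)*(-53) = (437 - 28)*(-53) = 409*(-53) = -21677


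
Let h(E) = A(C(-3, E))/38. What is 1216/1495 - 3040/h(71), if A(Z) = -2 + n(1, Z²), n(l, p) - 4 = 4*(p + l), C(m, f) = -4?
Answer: -17261728/10465 ≈ -1649.5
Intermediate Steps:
n(l, p) = 4 + 4*l + 4*p (n(l, p) = 4 + 4*(p + l) = 4 + 4*(l + p) = 4 + (4*l + 4*p) = 4 + 4*l + 4*p)
A(Z) = 6 + 4*Z² (A(Z) = -2 + (4 + 4*1 + 4*Z²) = -2 + (4 + 4 + 4*Z²) = -2 + (8 + 4*Z²) = 6 + 4*Z²)
h(E) = 35/19 (h(E) = (6 + 4*(-4)²)/38 = (6 + 4*16)*(1/38) = (6 + 64)*(1/38) = 70*(1/38) = 35/19)
1216/1495 - 3040/h(71) = 1216/1495 - 3040/35/19 = 1216*(1/1495) - 3040*19/35 = 1216/1495 - 11552/7 = -17261728/10465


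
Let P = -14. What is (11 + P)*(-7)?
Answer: 21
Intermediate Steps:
(11 + P)*(-7) = (11 - 14)*(-7) = -3*(-7) = 21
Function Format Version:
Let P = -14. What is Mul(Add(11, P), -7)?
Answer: 21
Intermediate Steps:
Mul(Add(11, P), -7) = Mul(Add(11, -14), -7) = Mul(-3, -7) = 21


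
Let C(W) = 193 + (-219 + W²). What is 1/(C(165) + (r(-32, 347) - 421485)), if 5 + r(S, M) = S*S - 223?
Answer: -1/393490 ≈ -2.5414e-6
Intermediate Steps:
C(W) = -26 + W²
r(S, M) = -228 + S² (r(S, M) = -5 + (S*S - 223) = -5 + (S² - 223) = -5 + (-223 + S²) = -228 + S²)
1/(C(165) + (r(-32, 347) - 421485)) = 1/((-26 + 165²) + ((-228 + (-32)²) - 421485)) = 1/((-26 + 27225) + ((-228 + 1024) - 421485)) = 1/(27199 + (796 - 421485)) = 1/(27199 - 420689) = 1/(-393490) = -1/393490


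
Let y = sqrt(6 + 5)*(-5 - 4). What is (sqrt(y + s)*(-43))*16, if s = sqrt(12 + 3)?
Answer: -688*I*sqrt(-sqrt(15) + 9*sqrt(11)) ≈ -3506.6*I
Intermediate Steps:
s = sqrt(15) ≈ 3.8730
y = -9*sqrt(11) (y = sqrt(11)*(-9) = -9*sqrt(11) ≈ -29.850)
(sqrt(y + s)*(-43))*16 = (sqrt(-9*sqrt(11) + sqrt(15))*(-43))*16 = (sqrt(sqrt(15) - 9*sqrt(11))*(-43))*16 = -43*sqrt(sqrt(15) - 9*sqrt(11))*16 = -688*sqrt(sqrt(15) - 9*sqrt(11))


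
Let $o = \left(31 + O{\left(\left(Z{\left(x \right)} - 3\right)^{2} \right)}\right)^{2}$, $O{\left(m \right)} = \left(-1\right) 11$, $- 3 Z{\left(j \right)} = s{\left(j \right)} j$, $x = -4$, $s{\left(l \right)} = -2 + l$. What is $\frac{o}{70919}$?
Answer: $\frac{400}{70919} \approx 0.0056402$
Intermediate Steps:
$Z{\left(j \right)} = - \frac{j \left(-2 + j\right)}{3}$ ($Z{\left(j \right)} = - \frac{\left(-2 + j\right) j}{3} = - \frac{j \left(-2 + j\right)}{3}$)
$O{\left(m \right)} = -11$
$o = 400$ ($o = \left(31 - 11\right)^{2} = 20^{2} = 400$)
$\frac{o}{70919} = \frac{400}{70919}$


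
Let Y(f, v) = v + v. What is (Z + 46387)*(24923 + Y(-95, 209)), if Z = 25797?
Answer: 1829214744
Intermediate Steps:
Y(f, v) = 2*v
(Z + 46387)*(24923 + Y(-95, 209)) = (25797 + 46387)*(24923 + 2*209) = 72184*(24923 + 418) = 72184*25341 = 1829214744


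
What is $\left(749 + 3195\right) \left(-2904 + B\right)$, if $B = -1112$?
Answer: $-15839104$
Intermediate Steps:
$\left(749 + 3195\right) \left(-2904 + B\right) = \left(749 + 3195\right) \left(-2904 - 1112\right) = 3944 \left(-4016\right) = -15839104$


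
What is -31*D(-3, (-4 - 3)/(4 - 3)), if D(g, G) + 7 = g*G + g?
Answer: -341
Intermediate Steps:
D(g, G) = -7 + g + G*g (D(g, G) = -7 + (g*G + g) = -7 + (G*g + g) = -7 + (g + G*g) = -7 + g + G*g)
-31*D(-3, (-4 - 3)/(4 - 3)) = -31*(-7 - 3 + ((-4 - 3)/(4 - 3))*(-3)) = -31*(-7 - 3 - 7/1*(-3)) = -31*(-7 - 3 - 7*1*(-3)) = -31*(-7 - 3 - 7*(-3)) = -31*(-7 - 3 + 21) = -31*11 = -341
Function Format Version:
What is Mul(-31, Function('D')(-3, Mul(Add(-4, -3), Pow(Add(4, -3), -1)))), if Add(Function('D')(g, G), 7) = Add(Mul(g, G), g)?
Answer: -341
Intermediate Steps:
Function('D')(g, G) = Add(-7, g, Mul(G, g)) (Function('D')(g, G) = Add(-7, Add(Mul(g, G), g)) = Add(-7, Add(Mul(G, g), g)) = Add(-7, Add(g, Mul(G, g))) = Add(-7, g, Mul(G, g)))
Mul(-31, Function('D')(-3, Mul(Add(-4, -3), Pow(Add(4, -3), -1)))) = Mul(-31, Add(-7, -3, Mul(Mul(Add(-4, -3), Pow(Add(4, -3), -1)), -3))) = Mul(-31, Add(-7, -3, Mul(Mul(-7, Pow(1, -1)), -3))) = Mul(-31, Add(-7, -3, Mul(Mul(-7, 1), -3))) = Mul(-31, Add(-7, -3, Mul(-7, -3))) = Mul(-31, Add(-7, -3, 21)) = Mul(-31, 11) = -341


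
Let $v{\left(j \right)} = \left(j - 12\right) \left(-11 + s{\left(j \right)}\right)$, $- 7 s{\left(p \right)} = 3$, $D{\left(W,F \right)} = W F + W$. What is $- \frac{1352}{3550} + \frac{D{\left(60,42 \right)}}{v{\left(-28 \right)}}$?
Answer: $\frac{298933}{56800} \approx 5.2629$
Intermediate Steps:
$D{\left(W,F \right)} = W + F W$ ($D{\left(W,F \right)} = F W + W = W + F W$)
$s{\left(p \right)} = - \frac{3}{7}$ ($s{\left(p \right)} = \left(- \frac{1}{7}\right) 3 = - \frac{3}{7}$)
$v{\left(j \right)} = \frac{960}{7} - \frac{80 j}{7}$ ($v{\left(j \right)} = \left(j - 12\right) \left(-11 - \frac{3}{7}\right) = \left(-12 + j\right) \left(- \frac{80}{7}\right) = \frac{960}{7} - \frac{80 j}{7}$)
$- \frac{1352}{3550} + \frac{D{\left(60,42 \right)}}{v{\left(-28 \right)}} = - \frac{1352}{3550} + \frac{60 \left(1 + 42\right)}{\frac{960}{7} - -320} = \left(-1352\right) \frac{1}{3550} + \frac{60 \cdot 43}{\frac{960}{7} + 320} = - \frac{676}{1775} + \frac{2580}{\frac{3200}{7}} = - \frac{676}{1775} + 2580 \cdot \frac{7}{3200} = - \frac{676}{1775} + \frac{903}{160} = \frac{298933}{56800}$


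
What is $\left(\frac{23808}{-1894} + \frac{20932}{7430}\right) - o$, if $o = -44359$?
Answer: $\frac{156025307637}{3518105} \approx 44349.0$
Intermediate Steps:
$\left(\frac{23808}{-1894} + \frac{20932}{7430}\right) - o = \left(\frac{23808}{-1894} + \frac{20932}{7430}\right) - -44359 = \left(23808 \left(- \frac{1}{1894}\right) + 20932 \cdot \frac{1}{7430}\right) + 44359 = \left(- \frac{11904}{947} + \frac{10466}{3715}\right) + 44359 = - \frac{34312058}{3518105} + 44359 = \frac{156025307637}{3518105}$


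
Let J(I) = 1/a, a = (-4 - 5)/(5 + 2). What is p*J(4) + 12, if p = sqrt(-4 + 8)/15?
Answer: 1606/135 ≈ 11.896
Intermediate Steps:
p = 2/15 (p = sqrt(4)*(1/15) = 2*(1/15) = 2/15 ≈ 0.13333)
a = -9/7 ≈ -1.2857
J(I) = -7/9 (J(I) = 1/(-9/7) = -7/9)
p*J(4) + 12 = (2/15)*(-7/9) + 12 = -14/135 + 12 = 1606/135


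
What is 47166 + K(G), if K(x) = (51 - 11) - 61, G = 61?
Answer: 47145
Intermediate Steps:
K(x) = -21 (K(x) = 40 - 61 = -21)
47166 + K(G) = 47166 - 21 = 47145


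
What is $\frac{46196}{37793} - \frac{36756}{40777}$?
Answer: $\frac{494614784}{1541085161} \approx 0.32095$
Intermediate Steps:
$\frac{46196}{37793} - \frac{36756}{40777} = \frac{494614784}{1541085161}$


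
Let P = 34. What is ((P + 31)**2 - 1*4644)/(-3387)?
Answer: 419/3387 ≈ 0.12371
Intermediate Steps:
((P + 31)**2 - 1*4644)/(-3387) = ((34 + 31)**2 - 1*4644)/(-3387) = (65**2 - 4644)*(-1/3387) = (4225 - 4644)*(-1/3387) = -419*(-1/3387) = 419/3387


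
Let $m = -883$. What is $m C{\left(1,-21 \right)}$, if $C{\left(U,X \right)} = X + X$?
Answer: $37086$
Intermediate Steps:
$C{\left(U,X \right)} = 2 X$
$m C{\left(1,-21 \right)} = - 883 \cdot 2 \left(-21\right) = \left(-883\right) \left(-42\right) = 37086$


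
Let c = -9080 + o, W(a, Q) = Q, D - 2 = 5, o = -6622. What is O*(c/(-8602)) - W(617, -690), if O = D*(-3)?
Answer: 2802819/4301 ≈ 651.67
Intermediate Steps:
D = 7 (D = 2 + 5 = 7)
c = -15702 (c = -9080 - 6622 = -15702)
O = -21 (O = 7*(-3) = -21)
O*(c/(-8602)) - W(617, -690) = -(-329742)/(-8602) - 1*(-690) = -(-329742)*(-1)/8602 + 690 = -21*7851/4301 + 690 = -164871/4301 + 690 = 2802819/4301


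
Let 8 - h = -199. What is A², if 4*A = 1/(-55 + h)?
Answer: 1/369664 ≈ 2.7052e-6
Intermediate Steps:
h = 207 (h = 8 - 1*(-199) = 8 + 199 = 207)
A = 1/608 (A = 1/(4*(-55 + 207)) = (¼)/152 = (¼)*(1/152) = 1/608 ≈ 0.0016447)
A² = (1/608)² = 1/369664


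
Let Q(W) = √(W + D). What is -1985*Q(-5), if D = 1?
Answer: -3970*I ≈ -3970.0*I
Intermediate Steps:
Q(W) = √(1 + W) (Q(W) = √(W + 1) = √(1 + W))
-1985*Q(-5) = -1985*√(1 - 5) = -3970*I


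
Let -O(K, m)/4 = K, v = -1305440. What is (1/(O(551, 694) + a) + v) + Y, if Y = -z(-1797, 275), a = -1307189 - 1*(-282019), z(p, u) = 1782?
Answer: -1343005895029/1027374 ≈ -1.3072e+6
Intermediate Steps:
O(K, m) = -4*K
a = -1025170 (a = -1307189 + 282019 = -1025170)
Y = -1782 (Y = -1*1782 = -1782)
(1/(O(551, 694) + a) + v) + Y = (1/(-4*551 - 1025170) - 1305440) - 1782 = (1/(-2204 - 1025170) - 1305440) - 1782 = (1/(-1027374) - 1305440) - 1782 = (-1/1027374 - 1305440) - 1782 = -1341175114561/1027374 - 1782 = -1343005895029/1027374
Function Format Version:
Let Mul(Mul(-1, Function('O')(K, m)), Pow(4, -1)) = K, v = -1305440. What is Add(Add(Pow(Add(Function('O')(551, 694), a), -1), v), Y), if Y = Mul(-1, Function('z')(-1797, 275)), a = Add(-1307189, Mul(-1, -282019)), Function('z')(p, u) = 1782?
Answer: Rational(-1343005895029, 1027374) ≈ -1.3072e+6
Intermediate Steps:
Function('O')(K, m) = Mul(-4, K)
a = -1025170 (a = Add(-1307189, 282019) = -1025170)
Y = -1782 (Y = Mul(-1, 1782) = -1782)
Add(Add(Pow(Add(Function('O')(551, 694), a), -1), v), Y) = Add(Add(Pow(Add(Mul(-4, 551), -1025170), -1), -1305440), -1782) = Add(Add(Pow(Add(-2204, -1025170), -1), -1305440), -1782) = Add(Add(Pow(-1027374, -1), -1305440), -1782) = Add(Add(Rational(-1, 1027374), -1305440), -1782) = Add(Rational(-1341175114561, 1027374), -1782) = Rational(-1343005895029, 1027374)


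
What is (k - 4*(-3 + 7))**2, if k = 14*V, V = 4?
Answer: 1600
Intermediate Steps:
k = 56 (k = 14*4 = 56)
(k - 4*(-3 + 7))**2 = (56 - 4*(-3 + 7))**2 = (56 - 4*4)**2 = (56 - 16)**2 = 40**2 = 1600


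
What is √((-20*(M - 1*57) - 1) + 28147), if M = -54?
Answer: 3*√3374 ≈ 174.26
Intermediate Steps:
√((-20*(M - 1*57) - 1) + 28147) = √((-20*(-54 - 1*57) - 1) + 28147) = √((-20*(-54 - 57) - 1) + 28147) = √((-20*(-111) - 1) + 28147) = √((2220 - 1) + 28147) = √(2219 + 28147) = √30366 = 3*√3374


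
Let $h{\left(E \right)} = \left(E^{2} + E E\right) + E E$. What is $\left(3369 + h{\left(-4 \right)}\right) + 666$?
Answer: $4083$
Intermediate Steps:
$h{\left(E \right)} = 3 E^{2}$ ($h{\left(E \right)} = \left(E^{2} + E^{2}\right) + E^{2} = 2 E^{2} + E^{2} = 3 E^{2}$)
$\left(3369 + h{\left(-4 \right)}\right) + 666 = \left(3369 + 3 \left(-4\right)^{2}\right) + 666 = \left(3369 + 3 \cdot 16\right) + 666 = \left(3369 + 48\right) + 666 = 3417 + 666 = 4083$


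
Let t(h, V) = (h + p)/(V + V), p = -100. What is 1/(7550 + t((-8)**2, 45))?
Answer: 5/37748 ≈ 0.00013246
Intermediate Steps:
t(h, V) = (-100 + h)/(2*V) (t(h, V) = (h - 100)/(V + V) = (-100 + h)/((2*V)) = (-100 + h)*(1/(2*V)) = (-100 + h)/(2*V))
1/(7550 + t((-8)**2, 45)) = 1/(7550 + (1/2)*(-100 + (-8)**2)/45) = 1/(7550 + (1/2)*(1/45)*(-100 + 64)) = 1/(7550 + (1/2)*(1/45)*(-36)) = 1/(7550 - 2/5) = 1/(37748/5) = 5/37748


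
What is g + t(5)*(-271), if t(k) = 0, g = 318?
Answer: 318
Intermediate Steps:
g + t(5)*(-271) = 318 + 0*(-271) = 318 + 0 = 318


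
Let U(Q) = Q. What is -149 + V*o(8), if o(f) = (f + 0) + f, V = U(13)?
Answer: 59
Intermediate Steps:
V = 13
o(f) = 2*f (o(f) = f + f = 2*f)
-149 + V*o(8) = -149 + 13*(2*8) = -149 + 13*16 = -149 + 208 = 59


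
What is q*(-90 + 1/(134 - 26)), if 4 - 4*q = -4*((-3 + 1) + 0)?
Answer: 9719/108 ≈ 89.991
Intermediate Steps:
q = -1 (q = 1 - (-1)*((-3 + 1) + 0) = 1 - (-1)*(-2 + 0) = 1 - (-1)*(-2) = 1 - ¼*8 = 1 - 2 = -1)
q*(-90 + 1/(134 - 26)) = -(-90 + 1/(134 - 26)) = -(-90 + 1/108) = -1*(-9719/108) = 9719/108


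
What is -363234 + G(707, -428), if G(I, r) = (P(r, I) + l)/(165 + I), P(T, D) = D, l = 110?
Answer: -316739231/872 ≈ -3.6323e+5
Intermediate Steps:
G(I, r) = (110 + I)/(165 + I) (G(I, r) = (I + 110)/(165 + I) = (110 + I)/(165 + I))
-363234 + G(707, -428) = -363234 + (110 + 707)/(165 + 707) = -363234 + 817/872 = -316739231/872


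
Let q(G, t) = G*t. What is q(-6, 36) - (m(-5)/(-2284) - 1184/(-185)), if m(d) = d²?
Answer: -2539683/11420 ≈ -222.39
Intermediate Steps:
q(-6, 36) - (m(-5)/(-2284) - 1184/(-185)) = -6*36 - ((-5)²/(-2284) - 1184/(-185)) = -216 - (25*(-1/2284) - 1184*(-1/185)) = -216 - (-25/2284 + 32/5) = -216 - 1*72963/11420 = -216 - 72963/11420 = -2539683/11420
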